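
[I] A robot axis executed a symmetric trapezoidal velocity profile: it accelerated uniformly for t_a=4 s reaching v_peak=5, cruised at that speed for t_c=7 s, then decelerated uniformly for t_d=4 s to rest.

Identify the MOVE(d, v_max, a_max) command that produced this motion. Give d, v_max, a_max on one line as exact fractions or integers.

d=55 v_max=5 a_max=5/4

a_max = 5/4
d_a = ½·5·4 = 10; d_c = 5·7 = 35
d = 2·10 + 35 = 55
t_c = 7 > 0 so v_max = 5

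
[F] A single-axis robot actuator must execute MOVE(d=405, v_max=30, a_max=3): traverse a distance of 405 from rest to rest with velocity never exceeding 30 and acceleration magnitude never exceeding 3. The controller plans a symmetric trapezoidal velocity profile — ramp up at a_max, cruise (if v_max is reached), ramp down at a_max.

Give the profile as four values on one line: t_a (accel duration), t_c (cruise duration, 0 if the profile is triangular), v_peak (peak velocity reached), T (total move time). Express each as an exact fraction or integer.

vₘ²/aₘ = 30²/3 = 300
405 ≥ 300 so v_max reached
t_a = 30/3 = 10; v_peak = 30
d_cruise = 405 − 300 = 105; t_c = 105/30 = 7/2
T = 2·10 + 7/2 = 47/2

t_a=10 t_c=7/2 v_peak=30 T=47/2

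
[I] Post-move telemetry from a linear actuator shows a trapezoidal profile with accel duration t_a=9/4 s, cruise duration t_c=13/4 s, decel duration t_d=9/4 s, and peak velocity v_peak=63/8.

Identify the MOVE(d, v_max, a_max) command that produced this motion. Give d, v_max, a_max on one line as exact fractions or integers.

a_max = (63/8)/(9/4) = 7/2
d_a = ½·63/8·9/4 = 567/64; d_c = 63/8·13/4 = 819/32
d = 2·567/64 + 819/32 = 693/16
t_c = 13/4 > 0 so v_max = 63/8

d=693/16 v_max=63/8 a_max=7/2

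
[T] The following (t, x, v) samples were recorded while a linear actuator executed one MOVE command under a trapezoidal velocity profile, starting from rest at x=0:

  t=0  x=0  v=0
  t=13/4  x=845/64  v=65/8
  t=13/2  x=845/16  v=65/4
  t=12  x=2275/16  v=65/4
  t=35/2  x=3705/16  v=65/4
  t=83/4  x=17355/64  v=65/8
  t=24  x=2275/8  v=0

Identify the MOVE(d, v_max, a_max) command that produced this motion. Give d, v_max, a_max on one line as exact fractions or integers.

final state: t=24, x=2275/8, v=0 → d = 2275/8
a_max = (65/8−0)/(13/4−0) = 5/2
max v = 65/4 over t∈[13/2,35/2] → v_max = 65/4
check: 65/4·(13/2+11) = 2275/8 ✓

d=2275/8 v_max=65/4 a_max=5/2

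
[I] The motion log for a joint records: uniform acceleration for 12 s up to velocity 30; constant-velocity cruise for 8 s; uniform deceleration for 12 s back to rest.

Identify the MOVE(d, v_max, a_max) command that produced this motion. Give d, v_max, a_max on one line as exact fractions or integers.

a_max = 30/12 = 5/2
d_a = ½·30·12 = 180; d_c = 30·8 = 240
d = 2·180 + 240 = 600
t_c = 8 > 0 → v_max = v_peak = 30

d=600 v_max=30 a_max=5/2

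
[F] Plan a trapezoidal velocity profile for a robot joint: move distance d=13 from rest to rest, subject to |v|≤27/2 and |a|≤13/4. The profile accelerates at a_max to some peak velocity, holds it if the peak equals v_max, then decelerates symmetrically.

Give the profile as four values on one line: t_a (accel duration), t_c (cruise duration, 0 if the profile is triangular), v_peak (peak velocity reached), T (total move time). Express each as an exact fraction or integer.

t_a=2 t_c=0 v_peak=13/2 T=4

v_max²/a_max = (27/2)²/(13/4) = 729/13
13 < 729/13 ⇒ no cruise
v_peak = √(13·13/4) = √(169/4) = 13/2
t_a = (13/2)/(13/4) = 2; t_c = 0
T = 2·2 = 4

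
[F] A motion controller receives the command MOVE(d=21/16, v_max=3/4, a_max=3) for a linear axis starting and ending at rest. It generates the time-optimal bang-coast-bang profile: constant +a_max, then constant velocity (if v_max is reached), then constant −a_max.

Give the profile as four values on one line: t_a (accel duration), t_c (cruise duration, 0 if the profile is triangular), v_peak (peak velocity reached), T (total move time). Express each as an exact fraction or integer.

v_max²/a_max = (3/4)²/3 = 3/16
21/16 ≥ 3/16 ⇒ cruise phase
t_a = (3/4)/3 = 1/4; v_peak = 3/4
d_cruise = 21/16 − 3/16 = 9/8; t_c = (9/8)/(3/4) = 3/2
T = 2·1/4 + 3/2 = 2

t_a=1/4 t_c=3/2 v_peak=3/4 T=2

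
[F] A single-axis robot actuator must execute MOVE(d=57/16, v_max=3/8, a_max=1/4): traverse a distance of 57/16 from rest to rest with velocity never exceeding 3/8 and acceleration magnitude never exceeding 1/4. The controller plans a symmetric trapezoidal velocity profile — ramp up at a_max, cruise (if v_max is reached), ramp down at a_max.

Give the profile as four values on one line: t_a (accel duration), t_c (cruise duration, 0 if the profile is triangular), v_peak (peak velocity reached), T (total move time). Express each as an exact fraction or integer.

vₘ²/aₘ = (3/8)²/(1/4) = 9/16
57/16 ≥ 9/16 ⇒ cruise phase
t_a = (3/8)/(1/4) = 3/2; v_peak = 3/8
d_cruise = 57/16 − 9/16 = 3; t_c = 3/(3/8) = 8
T = 2·3/2 + 8 = 11

t_a=3/2 t_c=8 v_peak=3/8 T=11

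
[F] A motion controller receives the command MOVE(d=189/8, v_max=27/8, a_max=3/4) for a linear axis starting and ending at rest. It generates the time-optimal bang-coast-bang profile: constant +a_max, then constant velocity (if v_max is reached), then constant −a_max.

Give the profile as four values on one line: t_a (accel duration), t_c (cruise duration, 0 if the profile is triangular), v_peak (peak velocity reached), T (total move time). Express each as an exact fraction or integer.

vₘ²/aₘ = (27/8)²/(3/4) = 243/16
189/8 ≥ 243/16 ⇒ cruise phase
t_a = (27/8)/(3/4) = 9/2; v_peak = 27/8
d_cruise = 189/8 − 243/16 = 135/16; t_c = (135/16)/(27/8) = 5/2
T = 2·9/2 + 5/2 = 23/2

t_a=9/2 t_c=5/2 v_peak=27/8 T=23/2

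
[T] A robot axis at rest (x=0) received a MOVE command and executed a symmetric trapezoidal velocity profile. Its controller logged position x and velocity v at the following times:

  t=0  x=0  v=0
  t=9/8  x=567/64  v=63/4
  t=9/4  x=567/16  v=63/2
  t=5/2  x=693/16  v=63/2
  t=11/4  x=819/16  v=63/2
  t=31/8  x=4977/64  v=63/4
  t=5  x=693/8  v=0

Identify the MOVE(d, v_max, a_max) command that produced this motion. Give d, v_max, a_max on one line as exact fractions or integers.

d=693/8 v_max=63/2 a_max=14

final state: t=5, x=693/8, v=0 → d = 693/8
a_max = (63/4−0)/(9/8−0) = 14
max v = 63/2 over t∈[9/4,11/4] → v_max = 63/2
check: 63/2·(9/4+1/2) = 693/8 ✓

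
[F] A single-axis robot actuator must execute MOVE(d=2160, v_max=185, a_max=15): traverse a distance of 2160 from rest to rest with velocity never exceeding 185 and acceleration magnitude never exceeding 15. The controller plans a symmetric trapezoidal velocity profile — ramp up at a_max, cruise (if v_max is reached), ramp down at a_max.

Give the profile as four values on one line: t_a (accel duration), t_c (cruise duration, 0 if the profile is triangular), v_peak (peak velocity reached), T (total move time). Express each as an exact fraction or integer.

(v_max)²/a_max = 185²/15 = 6845/3
2160 < 6845/3 ⇒ no cruise
v_peak = √(2160·15) = √32400 = 180
t_a = 180/15 = 12; t_c = 0
T = 2·12 = 24

t_a=12 t_c=0 v_peak=180 T=24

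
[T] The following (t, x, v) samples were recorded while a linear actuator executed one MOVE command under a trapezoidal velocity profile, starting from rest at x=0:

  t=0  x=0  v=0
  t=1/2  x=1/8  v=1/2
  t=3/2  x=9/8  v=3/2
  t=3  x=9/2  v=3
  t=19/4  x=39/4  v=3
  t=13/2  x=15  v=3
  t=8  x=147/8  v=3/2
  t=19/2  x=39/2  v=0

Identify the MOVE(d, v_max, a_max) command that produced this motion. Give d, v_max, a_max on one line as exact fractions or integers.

final state: t=19/2, x=39/2, v=0 → d = 39/2
a_max = (1/2−0)/(1/2−0) = 1
max v = 3 over t∈[3,13/2] → v_max = 3
check: 3·(3+7/2) = 39/2 ✓

d=39/2 v_max=3 a_max=1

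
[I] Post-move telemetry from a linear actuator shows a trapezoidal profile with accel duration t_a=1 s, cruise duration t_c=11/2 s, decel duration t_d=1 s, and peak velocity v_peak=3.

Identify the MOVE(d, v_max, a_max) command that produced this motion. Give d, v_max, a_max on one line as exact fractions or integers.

a_max = 3/1 = 3
d_a = ½·3·1 = 3/2; d_c = 3·11/2 = 33/2
d = 2·3/2 + 33/2 = 39/2
t_c = 11/2 > 0 so v_max = 3

d=39/2 v_max=3 a_max=3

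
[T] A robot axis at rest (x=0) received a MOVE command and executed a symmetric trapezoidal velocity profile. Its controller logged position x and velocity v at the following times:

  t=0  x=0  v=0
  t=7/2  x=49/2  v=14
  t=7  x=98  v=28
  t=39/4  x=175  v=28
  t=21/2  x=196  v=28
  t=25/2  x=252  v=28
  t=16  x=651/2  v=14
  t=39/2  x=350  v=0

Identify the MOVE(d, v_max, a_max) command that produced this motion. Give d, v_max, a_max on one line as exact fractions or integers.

final state: t=39/2, x=350, v=0 → d = 350
a_max = (14−0)/(7/2−0) = 4
max v = 28 over t∈[7,25/2] → v_max = 28
check: 28·(7+11/2) = 350 ✓

d=350 v_max=28 a_max=4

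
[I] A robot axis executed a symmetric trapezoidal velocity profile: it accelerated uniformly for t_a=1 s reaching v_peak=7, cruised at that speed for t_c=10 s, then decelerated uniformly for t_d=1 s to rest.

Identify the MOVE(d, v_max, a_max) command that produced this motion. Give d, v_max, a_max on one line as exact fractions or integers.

d=77 v_max=7 a_max=7

a_max = 7/1 = 7
d_a = ½·7·1 = 7/2; d_c = 7·10 = 70
d = 2·7/2 + 70 = 77
t_c = 10 > 0 so v_max = 7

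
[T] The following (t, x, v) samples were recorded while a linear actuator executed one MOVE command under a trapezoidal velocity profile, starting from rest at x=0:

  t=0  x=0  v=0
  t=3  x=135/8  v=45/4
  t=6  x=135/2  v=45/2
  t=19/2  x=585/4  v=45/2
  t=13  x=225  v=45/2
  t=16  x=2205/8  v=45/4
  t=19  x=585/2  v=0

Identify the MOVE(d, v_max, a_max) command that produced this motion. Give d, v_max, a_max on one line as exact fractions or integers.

d=585/2 v_max=45/2 a_max=15/4

final state: t=19, x=585/2, v=0 → d = 585/2
a_max = (45/4−0)/(3−0) = 15/4
max v = 45/2 over t∈[6,13] → v_max = 45/2
check: 45/2·(6+7) = 585/2 ✓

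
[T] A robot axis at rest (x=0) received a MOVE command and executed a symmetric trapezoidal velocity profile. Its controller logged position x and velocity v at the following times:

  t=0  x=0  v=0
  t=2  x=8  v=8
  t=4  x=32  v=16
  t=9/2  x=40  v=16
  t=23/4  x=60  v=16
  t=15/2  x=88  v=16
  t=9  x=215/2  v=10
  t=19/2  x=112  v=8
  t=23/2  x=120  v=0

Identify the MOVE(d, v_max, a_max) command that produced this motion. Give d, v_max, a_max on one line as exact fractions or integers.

final state: t=23/2, x=120, v=0 → d = 120
a_max = (8−0)/(2−0) = 4
max v = 16 over t∈[4,15/2] → v_max = 16
check: 16·(4+7/2) = 120 ✓

d=120 v_max=16 a_max=4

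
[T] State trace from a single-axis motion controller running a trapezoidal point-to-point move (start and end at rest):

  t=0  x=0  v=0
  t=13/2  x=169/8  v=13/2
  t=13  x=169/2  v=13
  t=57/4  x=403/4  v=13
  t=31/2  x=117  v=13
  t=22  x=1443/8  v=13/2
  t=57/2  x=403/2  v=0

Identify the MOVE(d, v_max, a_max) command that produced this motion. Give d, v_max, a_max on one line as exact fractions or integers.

d=403/2 v_max=13 a_max=1

final state: t=57/2, x=403/2, v=0 → d = 403/2
a_max = (13/2−0)/(13/2−0) = 1
max v = 13 over t∈[13,31/2] → v_max = 13
check: 13·(13+5/2) = 403/2 ✓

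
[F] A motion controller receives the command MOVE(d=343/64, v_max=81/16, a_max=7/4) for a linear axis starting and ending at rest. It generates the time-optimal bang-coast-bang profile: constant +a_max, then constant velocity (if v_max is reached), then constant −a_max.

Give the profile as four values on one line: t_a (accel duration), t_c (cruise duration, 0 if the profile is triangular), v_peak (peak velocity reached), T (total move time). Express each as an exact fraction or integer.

v_max²/a_max = (81/16)²/(7/4) = 6561/448
343/64 < 6561/448 ⇒ no cruise
v_peak = √(343/64·7/4) = √(2401/256) = 49/16
t_a = (49/16)/(7/4) = 7/4; t_c = 0
T = 2·7/4 = 7/2

t_a=7/4 t_c=0 v_peak=49/16 T=7/2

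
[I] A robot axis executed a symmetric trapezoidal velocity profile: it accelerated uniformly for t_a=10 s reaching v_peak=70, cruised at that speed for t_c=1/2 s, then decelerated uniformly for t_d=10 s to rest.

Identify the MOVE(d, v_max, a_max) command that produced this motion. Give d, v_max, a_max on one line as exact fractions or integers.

d=735 v_max=70 a_max=7

a_max = 70/10 = 7
d_a = ½·70·10 = 350; d_c = 70·1/2 = 35
d = 2·350 + 35 = 735
t_c = 1/2 > 0 so v_max = 70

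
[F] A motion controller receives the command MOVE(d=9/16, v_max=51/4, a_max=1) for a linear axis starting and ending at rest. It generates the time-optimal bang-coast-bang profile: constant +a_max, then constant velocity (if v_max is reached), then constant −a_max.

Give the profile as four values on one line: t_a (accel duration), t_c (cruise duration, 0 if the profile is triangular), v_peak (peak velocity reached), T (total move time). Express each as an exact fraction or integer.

t_a=3/4 t_c=0 v_peak=3/4 T=3/2

v_max²/a_max = (51/4)²/1 = 2601/16
9/16 < 2601/16 → triangular
v_peak = √(9/16·1) = √(9/16) = 3/4
t_a = (3/4)/1 = 3/4; t_c = 0
T = 2·3/4 = 3/2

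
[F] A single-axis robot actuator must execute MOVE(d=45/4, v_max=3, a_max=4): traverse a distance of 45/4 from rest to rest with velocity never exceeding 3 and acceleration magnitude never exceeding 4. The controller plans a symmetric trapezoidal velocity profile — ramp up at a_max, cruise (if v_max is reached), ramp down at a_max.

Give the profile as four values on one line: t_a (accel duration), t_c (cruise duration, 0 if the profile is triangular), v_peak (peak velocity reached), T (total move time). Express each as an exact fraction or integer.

t_a=3/4 t_c=3 v_peak=3 T=9/2

vₘ²/aₘ = 3²/4 = 9/4
45/4 ≥ 9/4 so v_max reached
t_a = 3/4; v_peak = 3
d_cruise = 45/4 − 9/4 = 9; t_c = 9/3 = 3
T = 2·3/4 + 3 = 9/2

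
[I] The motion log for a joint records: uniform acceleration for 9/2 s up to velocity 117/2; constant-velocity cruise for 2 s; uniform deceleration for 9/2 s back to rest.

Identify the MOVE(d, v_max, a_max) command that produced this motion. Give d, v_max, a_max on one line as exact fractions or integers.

d=1521/4 v_max=117/2 a_max=13

a_max = (117/2)/(9/2) = 13
d_a = ½·117/2·9/2 = 1053/8; d_c = 117/2·2 = 117
d = 2·1053/8 + 117 = 1521/4
t_c = 2 > 0 → v_max = v_peak = 117/2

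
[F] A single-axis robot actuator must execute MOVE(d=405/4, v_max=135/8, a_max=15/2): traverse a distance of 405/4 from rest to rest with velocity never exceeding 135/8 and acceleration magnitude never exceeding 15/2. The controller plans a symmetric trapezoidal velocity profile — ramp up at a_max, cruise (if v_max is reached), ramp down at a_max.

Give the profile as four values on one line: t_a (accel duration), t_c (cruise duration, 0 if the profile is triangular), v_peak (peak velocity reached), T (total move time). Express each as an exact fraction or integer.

vₘ²/aₘ = (135/8)²/(15/2) = 1215/32
405/4 ≥ 1215/32 ⇒ cruise phase
t_a = (135/8)/(15/2) = 9/4; v_peak = 135/8
d_cruise = 405/4 − 1215/32 = 2025/32; t_c = (2025/32)/(135/8) = 15/4
T = 2·9/4 + 15/4 = 33/4

t_a=9/4 t_c=15/4 v_peak=135/8 T=33/4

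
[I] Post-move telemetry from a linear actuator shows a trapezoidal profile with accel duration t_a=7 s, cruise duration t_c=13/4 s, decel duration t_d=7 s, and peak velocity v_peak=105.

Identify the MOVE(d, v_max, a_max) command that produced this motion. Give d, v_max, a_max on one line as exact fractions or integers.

a_max = 105/7 = 15
d_a = ½·105·7 = 735/2; d_c = 105·13/4 = 1365/4
d = 2·735/2 + 1365/4 = 4305/4
t_c = 13/4 > 0 → v_max = v_peak = 105

d=4305/4 v_max=105 a_max=15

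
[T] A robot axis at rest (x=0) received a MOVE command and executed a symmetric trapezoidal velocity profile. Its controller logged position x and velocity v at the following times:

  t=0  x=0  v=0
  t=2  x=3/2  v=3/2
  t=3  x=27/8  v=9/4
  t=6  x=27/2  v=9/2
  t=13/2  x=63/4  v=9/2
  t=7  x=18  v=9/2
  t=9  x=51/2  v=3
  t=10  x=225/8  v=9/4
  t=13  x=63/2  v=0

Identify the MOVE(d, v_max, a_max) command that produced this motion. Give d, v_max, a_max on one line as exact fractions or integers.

final state: t=13, x=63/2, v=0 → d = 63/2
a_max = (3/2−0)/(2−0) = 3/4
max v = 9/2 over t∈[6,7] → v_max = 9/2
check: 9/2·(6+1) = 63/2 ✓

d=63/2 v_max=9/2 a_max=3/4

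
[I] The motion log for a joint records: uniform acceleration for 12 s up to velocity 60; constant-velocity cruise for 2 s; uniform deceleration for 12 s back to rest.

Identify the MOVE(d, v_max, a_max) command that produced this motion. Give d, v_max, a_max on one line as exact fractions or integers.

d=840 v_max=60 a_max=5

a_max = 60/12 = 5
d_a = ½·60·12 = 360; d_c = 60·2 = 120
d = 2·360 + 120 = 840
t_c = 2 > 0 → v_max = v_peak = 60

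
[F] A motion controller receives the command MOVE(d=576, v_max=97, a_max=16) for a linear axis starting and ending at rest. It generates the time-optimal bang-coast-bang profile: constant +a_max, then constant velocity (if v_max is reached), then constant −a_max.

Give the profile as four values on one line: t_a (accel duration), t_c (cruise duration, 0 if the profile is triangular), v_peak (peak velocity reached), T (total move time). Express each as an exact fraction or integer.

t_a=6 t_c=0 v_peak=96 T=12

vₘ²/aₘ = 97²/16 = 9409/16
576 < 9409/16 ⇒ no cruise
v_peak = √(576·16) = √9216 = 96
t_a = 96/16 = 6; t_c = 0
T = 2·6 = 12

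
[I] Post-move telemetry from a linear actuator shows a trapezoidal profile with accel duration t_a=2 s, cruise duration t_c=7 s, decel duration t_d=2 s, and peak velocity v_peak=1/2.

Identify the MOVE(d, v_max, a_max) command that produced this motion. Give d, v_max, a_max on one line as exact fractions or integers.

d=9/2 v_max=1/2 a_max=1/4

a_max = (1/2)/2 = 1/4
d_a = ½·1/2·2 = 1/2; d_c = 1/2·7 = 7/2
d = 2·1/2 + 7/2 = 9/2
t_c = 7 > 0 so v_max = 1/2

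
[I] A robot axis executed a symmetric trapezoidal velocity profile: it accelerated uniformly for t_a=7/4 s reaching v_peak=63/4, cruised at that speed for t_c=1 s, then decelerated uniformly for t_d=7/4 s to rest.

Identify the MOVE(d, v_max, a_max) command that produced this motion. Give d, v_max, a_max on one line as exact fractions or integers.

d=693/16 v_max=63/4 a_max=9

a_max = (63/4)/(7/4) = 9
d_a = ½·63/4·7/4 = 441/32; d_c = 63/4·1 = 63/4
d = 2·441/32 + 63/4 = 693/16
t_c = 1 > 0 → v_max = v_peak = 63/4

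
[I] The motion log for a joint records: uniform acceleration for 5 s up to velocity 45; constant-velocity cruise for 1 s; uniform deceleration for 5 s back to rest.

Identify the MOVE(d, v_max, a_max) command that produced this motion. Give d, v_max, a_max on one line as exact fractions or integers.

a_max = 45/5 = 9
d_a = ½·45·5 = 225/2; d_c = 45·1 = 45
d = 2·225/2 + 45 = 270
t_c = 1 > 0 so v_max = 45

d=270 v_max=45 a_max=9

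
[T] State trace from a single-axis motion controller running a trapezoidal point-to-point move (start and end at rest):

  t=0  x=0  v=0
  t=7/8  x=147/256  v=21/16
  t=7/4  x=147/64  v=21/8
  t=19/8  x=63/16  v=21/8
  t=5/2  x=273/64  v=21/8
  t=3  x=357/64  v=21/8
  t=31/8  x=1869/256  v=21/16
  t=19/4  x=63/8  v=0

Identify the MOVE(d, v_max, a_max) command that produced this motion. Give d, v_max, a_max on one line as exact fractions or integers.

d=63/8 v_max=21/8 a_max=3/2

final state: t=19/4, x=63/8, v=0 → d = 63/8
a_max = (21/16−0)/(7/8−0) = 3/2
max v = 21/8 over t∈[7/4,3] → v_max = 21/8
check: 21/8·(7/4+5/4) = 63/8 ✓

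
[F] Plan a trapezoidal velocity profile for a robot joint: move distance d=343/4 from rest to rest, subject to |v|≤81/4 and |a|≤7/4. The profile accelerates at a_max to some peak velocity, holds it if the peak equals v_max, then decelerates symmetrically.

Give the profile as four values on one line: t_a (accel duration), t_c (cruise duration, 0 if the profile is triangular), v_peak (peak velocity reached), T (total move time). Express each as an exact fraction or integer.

v_max²/a_max = (81/4)²/(7/4) = 6561/28
343/4 < 6561/28 → triangular
v_peak = √(343/4·7/4) = √(2401/16) = 49/4
t_a = (49/4)/(7/4) = 7; t_c = 0
T = 2·7 = 14

t_a=7 t_c=0 v_peak=49/4 T=14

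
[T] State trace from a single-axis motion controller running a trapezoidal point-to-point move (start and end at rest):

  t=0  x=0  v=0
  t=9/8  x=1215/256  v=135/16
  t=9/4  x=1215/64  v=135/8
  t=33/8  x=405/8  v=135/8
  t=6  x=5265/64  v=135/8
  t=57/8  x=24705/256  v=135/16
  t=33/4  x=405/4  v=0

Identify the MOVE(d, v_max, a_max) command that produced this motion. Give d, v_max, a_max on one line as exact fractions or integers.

final state: t=33/4, x=405/4, v=0 → d = 405/4
a_max = (135/16−0)/(9/8−0) = 15/2
max v = 135/8 over t∈[9/4,6] → v_max = 135/8
check: 135/8·(9/4+15/4) = 405/4 ✓

d=405/4 v_max=135/8 a_max=15/2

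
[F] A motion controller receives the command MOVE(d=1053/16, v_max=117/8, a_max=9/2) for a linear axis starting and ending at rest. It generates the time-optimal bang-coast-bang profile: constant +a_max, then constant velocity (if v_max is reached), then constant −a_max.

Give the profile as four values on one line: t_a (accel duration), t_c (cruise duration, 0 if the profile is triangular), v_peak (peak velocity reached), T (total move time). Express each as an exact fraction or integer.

t_a=13/4 t_c=5/4 v_peak=117/8 T=31/4

vₘ²/aₘ = (117/8)²/(9/2) = 1521/32
1053/16 ≥ 1521/32 → trapezoidal
t_a = (117/8)/(9/2) = 13/4; v_peak = 117/8
d_cruise = 1053/16 − 1521/32 = 585/32; t_c = (585/32)/(117/8) = 5/4
T = 2·13/4 + 5/4 = 31/4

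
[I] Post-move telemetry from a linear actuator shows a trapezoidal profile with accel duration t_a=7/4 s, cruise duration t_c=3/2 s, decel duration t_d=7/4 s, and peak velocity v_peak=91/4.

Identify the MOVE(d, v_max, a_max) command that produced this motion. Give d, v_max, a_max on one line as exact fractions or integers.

a_max = (91/4)/(7/4) = 13
d_a = ½·91/4·7/4 = 637/32; d_c = 91/4·3/2 = 273/8
d = 2·637/32 + 273/8 = 1183/16
t_c = 3/2 > 0 → v_max = v_peak = 91/4

d=1183/16 v_max=91/4 a_max=13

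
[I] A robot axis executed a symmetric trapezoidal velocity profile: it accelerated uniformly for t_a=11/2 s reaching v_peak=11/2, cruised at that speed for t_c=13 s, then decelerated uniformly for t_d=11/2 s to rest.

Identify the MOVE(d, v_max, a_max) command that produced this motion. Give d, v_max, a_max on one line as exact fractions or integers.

a_max = (11/2)/(11/2) = 1
d_a = ½·11/2·11/2 = 121/8; d_c = 11/2·13 = 143/2
d = 2·121/8 + 143/2 = 407/4
t_c = 13 > 0 → v_max = v_peak = 11/2

d=407/4 v_max=11/2 a_max=1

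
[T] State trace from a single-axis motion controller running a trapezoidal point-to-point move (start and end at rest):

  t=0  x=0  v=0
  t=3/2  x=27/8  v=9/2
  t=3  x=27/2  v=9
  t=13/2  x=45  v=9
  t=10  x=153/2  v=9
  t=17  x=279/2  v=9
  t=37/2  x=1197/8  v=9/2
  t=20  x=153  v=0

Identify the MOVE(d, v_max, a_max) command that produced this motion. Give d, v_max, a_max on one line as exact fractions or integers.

final state: t=20, x=153, v=0 → d = 153
a_max = (9/2−0)/(3/2−0) = 3
max v = 9 over t∈[3,17] → v_max = 9
check: 9·(3+14) = 153 ✓

d=153 v_max=9 a_max=3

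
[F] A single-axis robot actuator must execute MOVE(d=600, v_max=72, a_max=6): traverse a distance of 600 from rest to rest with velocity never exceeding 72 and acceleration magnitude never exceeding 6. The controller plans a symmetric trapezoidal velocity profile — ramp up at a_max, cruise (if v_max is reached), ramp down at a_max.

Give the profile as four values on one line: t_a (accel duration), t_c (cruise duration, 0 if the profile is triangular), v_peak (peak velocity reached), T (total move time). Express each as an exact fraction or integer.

(v_max)²/a_max = 72²/6 = 864
600 < 864 ⇒ no cruise
v_peak = √(600·6) = √3600 = 60
t_a = 60/6 = 10; t_c = 0
T = 2·10 = 20

t_a=10 t_c=0 v_peak=60 T=20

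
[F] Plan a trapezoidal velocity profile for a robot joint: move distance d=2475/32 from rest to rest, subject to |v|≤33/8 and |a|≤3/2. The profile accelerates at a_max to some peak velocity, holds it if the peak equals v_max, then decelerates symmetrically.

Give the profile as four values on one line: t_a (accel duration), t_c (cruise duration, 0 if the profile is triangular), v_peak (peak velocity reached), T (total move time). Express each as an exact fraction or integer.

t_a=11/4 t_c=16 v_peak=33/8 T=43/2

v_max²/a_max = (33/8)²/(3/2) = 363/32
2475/32 ≥ 363/32 so v_max reached
t_a = (33/8)/(3/2) = 11/4; v_peak = 33/8
d_cruise = 2475/32 − 363/32 = 66; t_c = 66/(33/8) = 16
T = 2·11/4 + 16 = 43/2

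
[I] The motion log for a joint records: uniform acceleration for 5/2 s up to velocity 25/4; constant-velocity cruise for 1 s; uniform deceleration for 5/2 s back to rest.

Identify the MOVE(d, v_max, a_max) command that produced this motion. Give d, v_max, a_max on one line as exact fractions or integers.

d=175/8 v_max=25/4 a_max=5/2

a_max = (25/4)/(5/2) = 5/2
d_a = ½·25/4·5/2 = 125/16; d_c = 25/4·1 = 25/4
d = 2·125/16 + 25/4 = 175/8
t_c = 1 > 0 → v_max = v_peak = 25/4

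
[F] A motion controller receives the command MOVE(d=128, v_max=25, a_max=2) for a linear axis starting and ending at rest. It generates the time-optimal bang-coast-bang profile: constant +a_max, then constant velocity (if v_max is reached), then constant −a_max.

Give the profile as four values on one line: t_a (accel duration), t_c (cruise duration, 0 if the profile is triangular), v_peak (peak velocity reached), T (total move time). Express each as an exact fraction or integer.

(v_max)²/a_max = 25²/2 = 625/2
128 < 625/2 → triangular
v_peak = √(128·2) = √256 = 16
t_a = 16/2 = 8; t_c = 0
T = 2·8 = 16

t_a=8 t_c=0 v_peak=16 T=16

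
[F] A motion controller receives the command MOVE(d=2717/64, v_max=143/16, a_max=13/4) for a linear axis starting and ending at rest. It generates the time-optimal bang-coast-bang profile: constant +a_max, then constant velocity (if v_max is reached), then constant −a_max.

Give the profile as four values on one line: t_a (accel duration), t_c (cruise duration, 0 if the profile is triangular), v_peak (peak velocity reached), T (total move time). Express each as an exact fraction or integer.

t_a=11/4 t_c=2 v_peak=143/16 T=15/2

v_max²/a_max = (143/16)²/(13/4) = 1573/64
2717/64 ≥ 1573/64 → trapezoidal
t_a = (143/16)/(13/4) = 11/4; v_peak = 143/16
d_cruise = 2717/64 − 1573/64 = 143/8; t_c = (143/8)/(143/16) = 2
T = 2·11/4 + 2 = 15/2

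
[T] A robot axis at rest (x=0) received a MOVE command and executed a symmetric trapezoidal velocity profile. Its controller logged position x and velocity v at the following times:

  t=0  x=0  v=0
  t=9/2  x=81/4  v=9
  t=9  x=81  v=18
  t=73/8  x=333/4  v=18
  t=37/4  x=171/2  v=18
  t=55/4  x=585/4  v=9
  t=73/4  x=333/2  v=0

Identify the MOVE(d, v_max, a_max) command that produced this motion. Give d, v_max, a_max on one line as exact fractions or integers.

final state: t=73/4, x=333/2, v=0 → d = 333/2
a_max = (9−0)/(9/2−0) = 2
max v = 18 over t∈[9,37/4] → v_max = 18
check: 18·(9+1/4) = 333/2 ✓

d=333/2 v_max=18 a_max=2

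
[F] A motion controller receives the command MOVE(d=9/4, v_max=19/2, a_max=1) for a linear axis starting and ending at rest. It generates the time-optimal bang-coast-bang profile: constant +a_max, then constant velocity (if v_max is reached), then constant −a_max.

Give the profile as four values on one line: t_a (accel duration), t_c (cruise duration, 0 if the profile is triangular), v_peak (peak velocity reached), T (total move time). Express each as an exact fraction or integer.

(v_max)²/a_max = (19/2)²/1 = 361/4
9/4 < 361/4 → triangular
v_peak = √(9/4·1) = √(9/4) = 3/2
t_a = (3/2)/1 = 3/2; t_c = 0
T = 2·3/2 = 3

t_a=3/2 t_c=0 v_peak=3/2 T=3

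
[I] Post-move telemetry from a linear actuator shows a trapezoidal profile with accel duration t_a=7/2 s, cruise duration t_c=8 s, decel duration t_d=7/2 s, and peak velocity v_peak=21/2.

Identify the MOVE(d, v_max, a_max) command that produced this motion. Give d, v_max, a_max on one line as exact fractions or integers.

d=483/4 v_max=21/2 a_max=3

a_max = (21/2)/(7/2) = 3
d_a = ½·21/2·7/2 = 147/8; d_c = 21/2·8 = 84
d = 2·147/8 + 84 = 483/4
t_c = 8 > 0 → v_max = v_peak = 21/2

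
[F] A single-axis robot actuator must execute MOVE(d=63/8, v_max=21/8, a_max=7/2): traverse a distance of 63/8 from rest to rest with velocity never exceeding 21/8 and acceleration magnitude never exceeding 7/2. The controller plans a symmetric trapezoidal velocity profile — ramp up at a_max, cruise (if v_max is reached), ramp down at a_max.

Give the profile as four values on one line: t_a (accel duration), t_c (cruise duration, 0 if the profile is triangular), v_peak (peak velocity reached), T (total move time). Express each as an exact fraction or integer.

vₘ²/aₘ = (21/8)²/(7/2) = 63/32
63/8 ≥ 63/32 → trapezoidal
t_a = (21/8)/(7/2) = 3/4; v_peak = 21/8
d_cruise = 63/8 − 63/32 = 189/32; t_c = (189/32)/(21/8) = 9/4
T = 2·3/4 + 9/4 = 15/4

t_a=3/4 t_c=9/4 v_peak=21/8 T=15/4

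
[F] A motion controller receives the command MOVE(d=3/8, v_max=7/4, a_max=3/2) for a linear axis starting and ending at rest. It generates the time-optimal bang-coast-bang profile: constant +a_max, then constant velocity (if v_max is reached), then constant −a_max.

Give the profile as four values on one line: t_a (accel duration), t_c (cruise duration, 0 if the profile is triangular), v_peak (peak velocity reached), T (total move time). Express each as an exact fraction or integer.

v_max²/a_max = (7/4)²/(3/2) = 49/24
3/8 < 49/24 → triangular
v_peak = √(3/8·3/2) = √(9/16) = 3/4
t_a = (3/4)/(3/2) = 1/2; t_c = 0
T = 2·1/2 = 1

t_a=1/2 t_c=0 v_peak=3/4 T=1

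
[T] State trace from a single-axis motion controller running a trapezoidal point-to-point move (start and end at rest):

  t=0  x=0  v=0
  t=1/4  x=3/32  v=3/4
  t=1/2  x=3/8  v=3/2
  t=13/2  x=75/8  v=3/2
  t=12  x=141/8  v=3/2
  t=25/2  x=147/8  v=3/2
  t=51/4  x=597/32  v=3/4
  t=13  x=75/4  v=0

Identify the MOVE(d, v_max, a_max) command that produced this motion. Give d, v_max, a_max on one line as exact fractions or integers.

d=75/4 v_max=3/2 a_max=3

final state: t=13, x=75/4, v=0 → d = 75/4
a_max = (3/4−0)/(1/4−0) = 3
max v = 3/2 over t∈[1/2,25/2] → v_max = 3/2
check: 3/2·(1/2+12) = 75/4 ✓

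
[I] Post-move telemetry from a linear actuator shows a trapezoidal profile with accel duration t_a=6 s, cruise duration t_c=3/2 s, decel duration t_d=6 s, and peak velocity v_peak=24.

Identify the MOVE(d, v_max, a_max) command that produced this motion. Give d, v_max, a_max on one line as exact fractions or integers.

a_max = 24/6 = 4
d_a = ½·24·6 = 72; d_c = 24·3/2 = 36
d = 2·72 + 36 = 180
t_c = 3/2 > 0 → v_max = v_peak = 24

d=180 v_max=24 a_max=4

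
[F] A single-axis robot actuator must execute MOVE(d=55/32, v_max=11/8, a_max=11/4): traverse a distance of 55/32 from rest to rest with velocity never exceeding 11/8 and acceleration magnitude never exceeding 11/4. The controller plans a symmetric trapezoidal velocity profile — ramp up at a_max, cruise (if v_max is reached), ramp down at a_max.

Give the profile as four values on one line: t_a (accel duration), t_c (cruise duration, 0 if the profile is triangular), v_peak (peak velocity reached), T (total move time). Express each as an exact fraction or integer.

v_max²/a_max = (11/8)²/(11/4) = 11/16
55/32 ≥ 11/16 so v_max reached
t_a = (11/8)/(11/4) = 1/2; v_peak = 11/8
d_cruise = 55/32 − 11/16 = 33/32; t_c = (33/32)/(11/8) = 3/4
T = 2·1/2 + 3/4 = 7/4

t_a=1/2 t_c=3/4 v_peak=11/8 T=7/4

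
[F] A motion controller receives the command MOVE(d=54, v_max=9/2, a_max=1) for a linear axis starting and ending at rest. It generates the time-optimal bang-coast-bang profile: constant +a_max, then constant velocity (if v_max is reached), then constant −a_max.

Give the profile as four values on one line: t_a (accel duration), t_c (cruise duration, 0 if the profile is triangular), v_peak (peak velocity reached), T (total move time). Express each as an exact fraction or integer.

t_a=9/2 t_c=15/2 v_peak=9/2 T=33/2

vₘ²/aₘ = (9/2)²/1 = 81/4
54 ≥ 81/4 → trapezoidal
t_a = (9/2)/1 = 9/2; v_peak = 9/2
d_cruise = 54 − 81/4 = 135/4; t_c = (135/4)/(9/2) = 15/2
T = 2·9/2 + 15/2 = 33/2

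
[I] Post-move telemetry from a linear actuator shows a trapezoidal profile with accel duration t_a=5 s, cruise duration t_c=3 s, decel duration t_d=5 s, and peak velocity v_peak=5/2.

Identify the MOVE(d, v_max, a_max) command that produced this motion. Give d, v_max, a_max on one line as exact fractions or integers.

a_max = (5/2)/5 = 1/2
d_a = ½·5/2·5 = 25/4; d_c = 5/2·3 = 15/2
d = 2·25/4 + 15/2 = 20
t_c = 3 > 0 ⇒ limit active, v_max = 5/2

d=20 v_max=5/2 a_max=1/2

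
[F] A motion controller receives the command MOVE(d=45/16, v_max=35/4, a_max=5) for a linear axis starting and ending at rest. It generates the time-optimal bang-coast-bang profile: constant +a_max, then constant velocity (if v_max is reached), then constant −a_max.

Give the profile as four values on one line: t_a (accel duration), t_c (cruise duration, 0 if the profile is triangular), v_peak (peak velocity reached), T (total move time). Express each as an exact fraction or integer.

t_a=3/4 t_c=0 v_peak=15/4 T=3/2

v_max²/a_max = (35/4)²/5 = 245/16
45/16 < 245/16 → triangular
v_peak = √(45/16·5) = √(225/16) = 15/4
t_a = (15/4)/5 = 3/4; t_c = 0
T = 2·3/4 = 3/2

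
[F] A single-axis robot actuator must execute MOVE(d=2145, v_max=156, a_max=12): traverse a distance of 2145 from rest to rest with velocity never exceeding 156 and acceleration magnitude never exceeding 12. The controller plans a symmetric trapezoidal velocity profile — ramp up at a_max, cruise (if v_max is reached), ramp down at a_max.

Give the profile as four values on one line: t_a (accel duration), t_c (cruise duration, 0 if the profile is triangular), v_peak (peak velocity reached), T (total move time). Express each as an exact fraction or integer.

t_a=13 t_c=3/4 v_peak=156 T=107/4

v_max²/a_max = 156²/12 = 2028
2145 ≥ 2028 → trapezoidal
t_a = 156/12 = 13; v_peak = 156
d_cruise = 2145 − 2028 = 117; t_c = 117/156 = 3/4
T = 2·13 + 3/4 = 107/4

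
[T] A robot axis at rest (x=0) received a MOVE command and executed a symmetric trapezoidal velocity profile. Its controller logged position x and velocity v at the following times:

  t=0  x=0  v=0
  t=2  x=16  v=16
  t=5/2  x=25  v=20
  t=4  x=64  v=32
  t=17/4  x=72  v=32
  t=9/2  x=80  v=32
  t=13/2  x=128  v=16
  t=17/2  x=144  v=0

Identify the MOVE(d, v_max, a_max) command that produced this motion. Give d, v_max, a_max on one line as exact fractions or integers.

final state: t=17/2, x=144, v=0 → d = 144
a_max = (16−0)/(2−0) = 8
max v = 32 over t∈[4,9/2] → v_max = 32
check: 32·(4+1/2) = 144 ✓

d=144 v_max=32 a_max=8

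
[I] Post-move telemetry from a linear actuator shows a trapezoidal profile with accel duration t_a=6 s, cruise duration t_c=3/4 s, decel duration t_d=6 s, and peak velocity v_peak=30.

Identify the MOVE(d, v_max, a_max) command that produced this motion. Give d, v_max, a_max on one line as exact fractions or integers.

a_max = 30/6 = 5
d_a = ½·30·6 = 90; d_c = 30·3/4 = 45/2
d = 2·90 + 45/2 = 405/2
t_c = 3/4 > 0 → v_max = v_peak = 30

d=405/2 v_max=30 a_max=5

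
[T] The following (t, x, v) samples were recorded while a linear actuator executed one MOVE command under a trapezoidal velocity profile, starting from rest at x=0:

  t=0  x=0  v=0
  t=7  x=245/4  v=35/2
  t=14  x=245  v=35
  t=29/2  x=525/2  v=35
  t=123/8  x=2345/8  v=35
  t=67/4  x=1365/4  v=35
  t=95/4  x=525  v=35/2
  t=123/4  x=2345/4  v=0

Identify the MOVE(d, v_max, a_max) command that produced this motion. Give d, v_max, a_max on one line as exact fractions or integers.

final state: t=123/4, x=2345/4, v=0 → d = 2345/4
a_max = (35/2−0)/(7−0) = 5/2
max v = 35 over t∈[14,67/4] → v_max = 35
check: 35·(14+11/4) = 2345/4 ✓

d=2345/4 v_max=35 a_max=5/2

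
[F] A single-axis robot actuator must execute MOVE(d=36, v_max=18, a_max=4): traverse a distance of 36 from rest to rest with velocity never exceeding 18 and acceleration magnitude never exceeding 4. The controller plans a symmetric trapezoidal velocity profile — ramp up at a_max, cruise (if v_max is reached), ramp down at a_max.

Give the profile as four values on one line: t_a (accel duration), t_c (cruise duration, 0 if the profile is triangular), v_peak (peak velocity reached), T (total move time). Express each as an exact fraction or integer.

t_a=3 t_c=0 v_peak=12 T=6

vₘ²/aₘ = 18²/4 = 81
36 < 81 → triangular
v_peak = √(36·4) = √144 = 12
t_a = 12/4 = 3; t_c = 0
T = 2·3 = 6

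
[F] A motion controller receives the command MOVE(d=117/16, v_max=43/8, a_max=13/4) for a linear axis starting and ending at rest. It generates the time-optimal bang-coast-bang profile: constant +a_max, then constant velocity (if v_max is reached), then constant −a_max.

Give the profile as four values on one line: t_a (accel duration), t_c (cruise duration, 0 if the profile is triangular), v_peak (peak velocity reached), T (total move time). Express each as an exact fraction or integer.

vₘ²/aₘ = (43/8)²/(13/4) = 1849/208
117/16 < 1849/208 so t_c = 0
v_peak = √(117/16·13/4) = √(1521/64) = 39/8
t_a = (39/8)/(13/4) = 3/2; t_c = 0
T = 2·3/2 = 3

t_a=3/2 t_c=0 v_peak=39/8 T=3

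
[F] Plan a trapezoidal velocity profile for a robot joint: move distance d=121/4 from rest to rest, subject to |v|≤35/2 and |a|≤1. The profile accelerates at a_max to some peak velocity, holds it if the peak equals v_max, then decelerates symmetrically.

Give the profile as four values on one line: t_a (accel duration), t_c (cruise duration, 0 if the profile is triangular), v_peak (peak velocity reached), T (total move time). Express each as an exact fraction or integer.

vₘ²/aₘ = (35/2)²/1 = 1225/4
121/4 < 1225/4 ⇒ no cruise
v_peak = √(121/4·1) = √(121/4) = 11/2
t_a = (11/2)/1 = 11/2; t_c = 0
T = 2·11/2 = 11

t_a=11/2 t_c=0 v_peak=11/2 T=11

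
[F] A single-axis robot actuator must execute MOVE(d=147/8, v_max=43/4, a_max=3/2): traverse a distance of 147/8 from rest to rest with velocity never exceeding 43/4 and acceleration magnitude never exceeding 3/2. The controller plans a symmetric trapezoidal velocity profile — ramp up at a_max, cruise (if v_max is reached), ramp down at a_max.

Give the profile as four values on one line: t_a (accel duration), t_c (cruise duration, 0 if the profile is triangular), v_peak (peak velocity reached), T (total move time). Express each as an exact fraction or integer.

t_a=7/2 t_c=0 v_peak=21/4 T=7

(v_max)²/a_max = (43/4)²/(3/2) = 1849/24
147/8 < 1849/24 → triangular
v_peak = √(147/8·3/2) = √(441/16) = 21/4
t_a = (21/4)/(3/2) = 7/2; t_c = 0
T = 2·7/2 = 7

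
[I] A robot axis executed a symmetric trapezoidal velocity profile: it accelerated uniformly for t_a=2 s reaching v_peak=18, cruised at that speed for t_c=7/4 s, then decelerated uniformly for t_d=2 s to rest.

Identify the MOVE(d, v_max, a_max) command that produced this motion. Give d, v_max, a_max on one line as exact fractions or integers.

d=135/2 v_max=18 a_max=9

a_max = 18/2 = 9
d_a = ½·18·2 = 18; d_c = 18·7/4 = 63/2
d = 2·18 + 63/2 = 135/2
t_c = 7/4 > 0 → v_max = v_peak = 18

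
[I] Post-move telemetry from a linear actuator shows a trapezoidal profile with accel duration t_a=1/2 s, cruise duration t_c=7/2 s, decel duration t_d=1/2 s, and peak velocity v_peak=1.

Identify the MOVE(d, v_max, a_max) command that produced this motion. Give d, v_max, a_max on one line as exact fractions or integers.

a_max = 1/(1/2) = 2
d_a = ½·1·1/2 = 1/4; d_c = 1·7/2 = 7/2
d = 2·1/4 + 7/2 = 4
t_c = 7/2 > 0 → v_max = v_peak = 1

d=4 v_max=1 a_max=2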